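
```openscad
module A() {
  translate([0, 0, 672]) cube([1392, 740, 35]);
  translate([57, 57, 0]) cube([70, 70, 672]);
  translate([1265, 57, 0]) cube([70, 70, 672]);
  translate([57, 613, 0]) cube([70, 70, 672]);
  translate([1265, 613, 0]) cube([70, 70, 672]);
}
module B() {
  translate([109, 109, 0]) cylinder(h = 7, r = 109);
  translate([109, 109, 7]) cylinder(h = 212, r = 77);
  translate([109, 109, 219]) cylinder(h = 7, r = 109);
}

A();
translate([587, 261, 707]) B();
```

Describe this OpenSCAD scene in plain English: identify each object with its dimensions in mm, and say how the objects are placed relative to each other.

A is a rectangular dining table. The top is 1392×740×35 mm with its upper surface at z = 707 mm. It stands on four 70×70 mm square legs, each inset 57 mm from the nearest pair of top edges, running from the floor to the underside of the top.

B is a spool: two coaxial disc flanges of radius 109 mm and thickness 7 mm, joined by a core cylinder of radius 77 mm and height 212 mm. The lower flange rests on z = 0 and the three cylinders share a vertical axis.

The spool is on top of the table, centred.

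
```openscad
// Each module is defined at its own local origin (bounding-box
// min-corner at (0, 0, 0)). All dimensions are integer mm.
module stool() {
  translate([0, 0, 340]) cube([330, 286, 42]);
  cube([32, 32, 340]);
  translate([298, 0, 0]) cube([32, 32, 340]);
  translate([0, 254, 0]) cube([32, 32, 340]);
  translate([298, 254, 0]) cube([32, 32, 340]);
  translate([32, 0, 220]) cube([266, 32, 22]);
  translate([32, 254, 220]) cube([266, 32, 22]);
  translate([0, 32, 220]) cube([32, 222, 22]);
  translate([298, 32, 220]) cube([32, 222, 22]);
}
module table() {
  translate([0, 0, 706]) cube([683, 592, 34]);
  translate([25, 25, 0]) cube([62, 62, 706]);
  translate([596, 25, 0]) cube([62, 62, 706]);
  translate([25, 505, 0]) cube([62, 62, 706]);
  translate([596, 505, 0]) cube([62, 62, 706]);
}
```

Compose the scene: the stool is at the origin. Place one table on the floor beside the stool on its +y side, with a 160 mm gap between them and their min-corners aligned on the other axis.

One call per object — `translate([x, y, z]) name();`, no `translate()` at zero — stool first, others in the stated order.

stool();
translate([0, 446, 0]) table();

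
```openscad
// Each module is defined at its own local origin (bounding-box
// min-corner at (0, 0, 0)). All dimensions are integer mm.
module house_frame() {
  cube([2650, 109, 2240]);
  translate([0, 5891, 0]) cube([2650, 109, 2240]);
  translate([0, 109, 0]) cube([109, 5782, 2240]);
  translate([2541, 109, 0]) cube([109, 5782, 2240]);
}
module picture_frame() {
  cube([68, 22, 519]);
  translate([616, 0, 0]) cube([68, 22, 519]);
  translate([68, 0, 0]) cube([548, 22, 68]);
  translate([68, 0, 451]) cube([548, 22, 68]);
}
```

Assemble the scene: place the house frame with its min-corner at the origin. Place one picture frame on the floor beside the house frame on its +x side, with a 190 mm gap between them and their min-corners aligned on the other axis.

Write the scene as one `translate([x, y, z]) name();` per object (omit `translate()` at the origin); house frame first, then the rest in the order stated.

house_frame();
translate([2840, 0, 0]) picture_frame();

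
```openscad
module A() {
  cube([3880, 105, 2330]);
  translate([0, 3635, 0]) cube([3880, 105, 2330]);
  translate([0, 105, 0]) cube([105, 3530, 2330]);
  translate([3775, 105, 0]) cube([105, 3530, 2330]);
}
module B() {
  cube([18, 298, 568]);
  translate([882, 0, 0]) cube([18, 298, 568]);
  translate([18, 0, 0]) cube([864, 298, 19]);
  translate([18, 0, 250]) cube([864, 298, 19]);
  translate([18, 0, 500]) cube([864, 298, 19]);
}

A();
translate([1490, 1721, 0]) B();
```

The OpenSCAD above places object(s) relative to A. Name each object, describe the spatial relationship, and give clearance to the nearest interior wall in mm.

A is a house frame. B is a bookshelf. The bookshelf sits inside the house frame, centred. The clearance to the nearest interior wall is 1385 mm.

Clearances: x = 1385, y = 1616; minimum 1385 mm.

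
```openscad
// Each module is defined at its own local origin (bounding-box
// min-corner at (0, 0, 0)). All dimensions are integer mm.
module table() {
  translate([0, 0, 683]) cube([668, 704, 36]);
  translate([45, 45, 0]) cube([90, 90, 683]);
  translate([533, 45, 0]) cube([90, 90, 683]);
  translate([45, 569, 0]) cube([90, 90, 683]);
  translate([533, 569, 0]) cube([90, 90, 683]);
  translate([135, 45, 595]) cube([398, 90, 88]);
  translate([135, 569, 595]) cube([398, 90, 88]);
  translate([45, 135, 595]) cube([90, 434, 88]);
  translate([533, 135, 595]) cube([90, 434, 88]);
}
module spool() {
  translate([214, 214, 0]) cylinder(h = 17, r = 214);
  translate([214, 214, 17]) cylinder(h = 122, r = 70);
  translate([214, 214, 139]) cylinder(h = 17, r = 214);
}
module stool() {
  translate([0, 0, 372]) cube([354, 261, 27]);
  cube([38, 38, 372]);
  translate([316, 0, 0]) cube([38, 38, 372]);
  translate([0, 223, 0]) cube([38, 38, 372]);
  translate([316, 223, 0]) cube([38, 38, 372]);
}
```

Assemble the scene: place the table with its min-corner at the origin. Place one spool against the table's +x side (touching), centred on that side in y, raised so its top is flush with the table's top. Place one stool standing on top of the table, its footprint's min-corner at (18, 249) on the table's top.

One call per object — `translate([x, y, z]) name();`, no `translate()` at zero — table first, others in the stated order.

table();
translate([668, 138, 563]) spool();
translate([18, 249, 719]) stool();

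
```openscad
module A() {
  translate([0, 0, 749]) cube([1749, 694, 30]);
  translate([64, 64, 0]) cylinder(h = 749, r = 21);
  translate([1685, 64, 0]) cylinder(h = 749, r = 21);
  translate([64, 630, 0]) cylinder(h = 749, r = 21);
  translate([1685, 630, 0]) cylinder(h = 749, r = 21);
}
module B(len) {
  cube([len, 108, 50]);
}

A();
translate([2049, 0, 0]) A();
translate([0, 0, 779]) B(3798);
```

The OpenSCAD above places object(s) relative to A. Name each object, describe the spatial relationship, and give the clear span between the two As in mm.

A is a table. B is a beam. A beam spans the tops of two tables. The clear span between the two tables is 300 mm.

Second table starts at x = 2049; first ends at x = 1749; clear span = 2049 − 1749 = 300 mm.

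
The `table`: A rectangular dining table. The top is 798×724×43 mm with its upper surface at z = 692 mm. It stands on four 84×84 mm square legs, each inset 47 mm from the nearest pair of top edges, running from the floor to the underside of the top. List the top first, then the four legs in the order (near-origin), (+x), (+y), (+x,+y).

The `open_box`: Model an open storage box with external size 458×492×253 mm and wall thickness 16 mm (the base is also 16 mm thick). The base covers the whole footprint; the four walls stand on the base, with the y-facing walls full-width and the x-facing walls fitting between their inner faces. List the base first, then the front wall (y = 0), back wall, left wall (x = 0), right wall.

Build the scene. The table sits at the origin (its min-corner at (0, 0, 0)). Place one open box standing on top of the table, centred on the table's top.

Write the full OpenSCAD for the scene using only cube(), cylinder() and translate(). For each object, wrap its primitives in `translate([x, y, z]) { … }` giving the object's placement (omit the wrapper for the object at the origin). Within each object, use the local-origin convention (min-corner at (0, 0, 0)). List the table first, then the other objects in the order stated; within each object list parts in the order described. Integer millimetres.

translate([0, 0, 649]) cube([798, 724, 43]);
translate([47, 47, 0]) cube([84, 84, 649]);
translate([667, 47, 0]) cube([84, 84, 649]);
translate([47, 593, 0]) cube([84, 84, 649]);
translate([667, 593, 0]) cube([84, 84, 649]);
translate([170, 116, 692]) {
  cube([458, 492, 16]);
  translate([0, 0, 16]) cube([458, 16, 237]);
  translate([0, 476, 16]) cube([458, 16, 237]);
  translate([0, 16, 16]) cube([16, 460, 237]);
  translate([442, 16, 16]) cube([16, 460, 237]);
}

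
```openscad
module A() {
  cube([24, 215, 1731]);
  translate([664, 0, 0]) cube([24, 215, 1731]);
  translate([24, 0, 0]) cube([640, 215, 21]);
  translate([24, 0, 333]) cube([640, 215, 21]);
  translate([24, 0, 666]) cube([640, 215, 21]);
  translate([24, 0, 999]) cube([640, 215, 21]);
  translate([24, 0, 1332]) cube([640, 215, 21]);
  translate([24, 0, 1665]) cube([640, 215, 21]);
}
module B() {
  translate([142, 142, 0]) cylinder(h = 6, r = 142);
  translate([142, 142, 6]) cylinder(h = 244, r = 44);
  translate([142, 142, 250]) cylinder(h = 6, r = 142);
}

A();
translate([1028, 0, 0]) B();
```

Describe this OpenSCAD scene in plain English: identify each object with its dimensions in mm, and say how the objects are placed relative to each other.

A is an open bookshelf. Two side panels, each 24 mm thick, 215 mm deep and 1731 mm tall, stand 688 mm apart (outside-to-outside). Between them sit 6 shelves, each 21 mm thick and 215 mm deep, spanning the full gap between the sides. The bottom shelf rests on the floor (its underside at z = 0) and the clear gap between one shelf's top and the next shelf's underside is 312 mm.

B is a spool: two coaxial disc flanges of radius 142 mm and thickness 6 mm, joined by a core cylinder of radius 44 mm and height 244 mm. The lower flange rests on z = 0 and the three cylinders share a vertical axis.

The spool is on the floor beside the bookshelf on its +x side.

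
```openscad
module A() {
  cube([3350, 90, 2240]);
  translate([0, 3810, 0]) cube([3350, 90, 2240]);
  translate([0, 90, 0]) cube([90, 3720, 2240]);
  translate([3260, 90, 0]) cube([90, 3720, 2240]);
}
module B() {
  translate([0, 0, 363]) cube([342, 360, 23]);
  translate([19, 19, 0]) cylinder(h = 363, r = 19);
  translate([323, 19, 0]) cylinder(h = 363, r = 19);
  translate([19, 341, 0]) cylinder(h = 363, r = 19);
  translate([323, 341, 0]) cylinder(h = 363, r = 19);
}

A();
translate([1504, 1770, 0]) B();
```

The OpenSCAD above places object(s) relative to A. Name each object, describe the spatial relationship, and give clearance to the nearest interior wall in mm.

A is a house frame. B is a stool. The stool sits inside the house frame, centred. The clearance to the nearest interior wall is 1414 mm.

Clearances: x = 1414, y = 1680; minimum 1414 mm.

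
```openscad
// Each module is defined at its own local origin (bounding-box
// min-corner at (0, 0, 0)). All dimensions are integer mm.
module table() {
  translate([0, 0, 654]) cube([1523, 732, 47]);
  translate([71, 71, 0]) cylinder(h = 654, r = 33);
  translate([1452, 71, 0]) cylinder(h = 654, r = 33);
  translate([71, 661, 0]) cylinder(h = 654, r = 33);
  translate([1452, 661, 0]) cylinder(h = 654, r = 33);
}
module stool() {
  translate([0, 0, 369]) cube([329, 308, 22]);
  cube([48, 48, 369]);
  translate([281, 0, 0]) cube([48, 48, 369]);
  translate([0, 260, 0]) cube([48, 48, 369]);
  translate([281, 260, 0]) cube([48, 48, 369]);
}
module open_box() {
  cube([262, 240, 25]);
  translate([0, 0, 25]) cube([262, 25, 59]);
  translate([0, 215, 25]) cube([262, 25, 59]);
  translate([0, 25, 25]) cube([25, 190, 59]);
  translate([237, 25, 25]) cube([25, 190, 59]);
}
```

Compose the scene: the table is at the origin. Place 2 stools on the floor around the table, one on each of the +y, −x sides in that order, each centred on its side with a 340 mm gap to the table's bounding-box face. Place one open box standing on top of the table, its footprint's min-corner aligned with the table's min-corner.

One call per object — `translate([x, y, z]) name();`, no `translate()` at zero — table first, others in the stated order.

table();
translate([597, 1072, 0]) stool();
translate([-669, 212, 0]) stool();
translate([0, 0, 701]) open_box();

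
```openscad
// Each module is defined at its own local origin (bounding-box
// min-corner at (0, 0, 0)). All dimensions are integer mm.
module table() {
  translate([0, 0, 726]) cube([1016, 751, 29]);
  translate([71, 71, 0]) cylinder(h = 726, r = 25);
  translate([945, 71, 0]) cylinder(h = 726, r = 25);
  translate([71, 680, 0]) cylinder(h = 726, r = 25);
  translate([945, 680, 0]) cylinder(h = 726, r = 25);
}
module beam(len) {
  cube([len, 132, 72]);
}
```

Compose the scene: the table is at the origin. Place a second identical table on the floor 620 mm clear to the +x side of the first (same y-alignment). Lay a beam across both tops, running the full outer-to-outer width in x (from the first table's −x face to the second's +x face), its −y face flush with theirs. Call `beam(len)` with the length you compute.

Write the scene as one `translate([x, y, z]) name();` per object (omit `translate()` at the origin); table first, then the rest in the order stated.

table();
translate([1636, 0, 0]) table();
translate([0, 0, 755]) beam(2652);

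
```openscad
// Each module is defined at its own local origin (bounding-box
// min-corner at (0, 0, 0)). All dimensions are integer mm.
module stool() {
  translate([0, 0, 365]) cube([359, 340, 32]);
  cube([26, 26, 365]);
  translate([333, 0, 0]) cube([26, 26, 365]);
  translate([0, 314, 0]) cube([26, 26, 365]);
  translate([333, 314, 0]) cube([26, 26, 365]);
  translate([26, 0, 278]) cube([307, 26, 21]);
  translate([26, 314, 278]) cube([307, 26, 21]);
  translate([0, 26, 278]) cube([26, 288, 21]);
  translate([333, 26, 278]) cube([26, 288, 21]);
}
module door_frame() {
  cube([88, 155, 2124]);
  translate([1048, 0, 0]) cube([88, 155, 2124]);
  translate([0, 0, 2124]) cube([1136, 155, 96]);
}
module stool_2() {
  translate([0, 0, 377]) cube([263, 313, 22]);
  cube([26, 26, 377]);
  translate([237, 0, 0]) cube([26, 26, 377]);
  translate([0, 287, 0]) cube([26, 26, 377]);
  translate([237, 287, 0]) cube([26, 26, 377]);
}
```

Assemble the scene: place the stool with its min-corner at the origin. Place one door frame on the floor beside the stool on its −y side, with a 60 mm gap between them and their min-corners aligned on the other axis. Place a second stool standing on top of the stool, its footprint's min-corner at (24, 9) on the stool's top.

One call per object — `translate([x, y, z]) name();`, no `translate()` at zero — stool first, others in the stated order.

stool();
translate([0, -215, 0]) door_frame();
translate([24, 9, 397]) stool_2();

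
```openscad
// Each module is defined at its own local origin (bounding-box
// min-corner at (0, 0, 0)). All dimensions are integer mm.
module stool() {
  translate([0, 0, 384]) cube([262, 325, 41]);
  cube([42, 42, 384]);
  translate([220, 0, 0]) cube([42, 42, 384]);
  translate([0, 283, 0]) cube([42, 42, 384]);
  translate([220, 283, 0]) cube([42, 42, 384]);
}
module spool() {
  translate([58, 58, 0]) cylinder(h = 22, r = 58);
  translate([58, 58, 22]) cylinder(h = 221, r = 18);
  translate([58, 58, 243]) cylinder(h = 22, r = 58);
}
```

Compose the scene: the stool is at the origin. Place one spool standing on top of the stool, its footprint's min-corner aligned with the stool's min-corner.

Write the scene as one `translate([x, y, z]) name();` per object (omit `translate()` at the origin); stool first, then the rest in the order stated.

stool();
translate([0, 0, 425]) spool();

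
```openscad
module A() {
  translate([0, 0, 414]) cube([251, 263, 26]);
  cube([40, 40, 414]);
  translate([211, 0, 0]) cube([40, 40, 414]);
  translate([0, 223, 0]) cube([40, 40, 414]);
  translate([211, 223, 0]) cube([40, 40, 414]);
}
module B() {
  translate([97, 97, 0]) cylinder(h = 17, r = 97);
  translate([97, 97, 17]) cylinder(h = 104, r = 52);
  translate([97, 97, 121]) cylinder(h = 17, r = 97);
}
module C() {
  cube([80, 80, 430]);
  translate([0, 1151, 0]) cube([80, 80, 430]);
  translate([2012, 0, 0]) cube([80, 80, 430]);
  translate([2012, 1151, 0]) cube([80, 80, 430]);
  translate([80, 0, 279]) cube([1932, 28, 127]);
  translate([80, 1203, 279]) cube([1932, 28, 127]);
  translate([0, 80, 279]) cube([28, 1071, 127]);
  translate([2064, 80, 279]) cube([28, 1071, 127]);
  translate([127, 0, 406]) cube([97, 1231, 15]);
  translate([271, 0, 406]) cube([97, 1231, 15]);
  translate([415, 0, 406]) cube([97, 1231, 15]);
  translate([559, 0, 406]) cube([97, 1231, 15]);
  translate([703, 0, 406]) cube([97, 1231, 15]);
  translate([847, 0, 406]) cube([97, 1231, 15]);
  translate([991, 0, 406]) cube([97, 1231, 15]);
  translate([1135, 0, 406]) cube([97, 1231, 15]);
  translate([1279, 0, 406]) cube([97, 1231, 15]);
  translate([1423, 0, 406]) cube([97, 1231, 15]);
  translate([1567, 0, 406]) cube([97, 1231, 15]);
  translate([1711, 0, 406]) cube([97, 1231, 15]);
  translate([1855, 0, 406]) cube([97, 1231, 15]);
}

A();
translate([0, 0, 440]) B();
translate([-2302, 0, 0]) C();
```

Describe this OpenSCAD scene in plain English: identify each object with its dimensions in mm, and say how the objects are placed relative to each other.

A is a four-legged stool. The seat is a 251×263×26 mm slab whose top surface is at z = 440 mm; four square legs, each 40×40 mm in cross-section, run from the floor (z = 0) to the underside of the seat, each flush with a corner of the seat.

B is a spool: two coaxial disc flanges of radius 97 mm and thickness 17 mm, joined by a core cylinder of radius 52 mm and height 104 mm. The lower flange rests on z = 0 and the three cylinders share a vertical axis.

C is a bed frame 2092 mm long (x) by 1231 mm wide (y). Four 80×80 mm corner posts, 430 mm tall, at the corners of the footprint. Four rails of 28 mm thickness and 127 mm height run between adjacent posts with their undersides at z = 279 mm, their outer faces flush with the outside of the frame (the two x-running rails run between the posts' inner faces; the two y-running rails run between the posts' inner faces). 13 slats, each 97 mm wide (x) and 15 mm thick, lie across the top of the two x-running rails, running the full 1231 mm width of the frame in y; the slats are evenly spaced along x between the inner faces of the end posts with equal gaps (rounded down to the nearest mm) at the −x end and between each pair — any rounding remainder accumulates at the +x end.

The spool is on top of the stool. The bed frame is on the floor beside the stool on its −x side.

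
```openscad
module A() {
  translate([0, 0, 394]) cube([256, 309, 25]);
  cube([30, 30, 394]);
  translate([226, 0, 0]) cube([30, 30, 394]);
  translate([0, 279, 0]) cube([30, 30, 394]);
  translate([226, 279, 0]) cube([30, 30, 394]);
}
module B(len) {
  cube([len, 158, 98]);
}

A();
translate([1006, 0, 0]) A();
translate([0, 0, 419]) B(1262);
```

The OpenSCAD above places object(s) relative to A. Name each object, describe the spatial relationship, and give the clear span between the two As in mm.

A is a stool. B is a beam. A beam spans the tops of two stools. The clear span between the two stools is 750 mm.

Second stool starts at x = 1006; first ends at x = 256; clear span = 1006 − 256 = 750 mm.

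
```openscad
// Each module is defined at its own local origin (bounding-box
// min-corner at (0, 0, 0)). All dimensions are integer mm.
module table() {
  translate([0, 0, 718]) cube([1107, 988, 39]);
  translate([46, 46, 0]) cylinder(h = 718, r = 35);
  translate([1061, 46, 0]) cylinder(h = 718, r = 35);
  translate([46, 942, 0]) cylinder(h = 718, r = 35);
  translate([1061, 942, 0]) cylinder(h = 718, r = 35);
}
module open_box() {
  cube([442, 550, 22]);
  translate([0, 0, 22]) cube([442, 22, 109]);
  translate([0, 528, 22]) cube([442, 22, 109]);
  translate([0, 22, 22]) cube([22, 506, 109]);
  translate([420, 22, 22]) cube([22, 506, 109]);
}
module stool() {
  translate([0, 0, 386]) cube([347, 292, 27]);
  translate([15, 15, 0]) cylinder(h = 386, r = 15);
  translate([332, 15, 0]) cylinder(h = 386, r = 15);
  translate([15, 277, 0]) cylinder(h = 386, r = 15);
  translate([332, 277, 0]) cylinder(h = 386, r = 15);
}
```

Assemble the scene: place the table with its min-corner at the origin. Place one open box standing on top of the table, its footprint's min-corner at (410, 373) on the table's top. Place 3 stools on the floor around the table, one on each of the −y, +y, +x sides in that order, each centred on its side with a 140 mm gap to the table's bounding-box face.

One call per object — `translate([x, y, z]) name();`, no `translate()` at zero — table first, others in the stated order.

table();
translate([410, 373, 757]) open_box();
translate([380, -432, 0]) stool();
translate([380, 1128, 0]) stool();
translate([1247, 348, 0]) stool();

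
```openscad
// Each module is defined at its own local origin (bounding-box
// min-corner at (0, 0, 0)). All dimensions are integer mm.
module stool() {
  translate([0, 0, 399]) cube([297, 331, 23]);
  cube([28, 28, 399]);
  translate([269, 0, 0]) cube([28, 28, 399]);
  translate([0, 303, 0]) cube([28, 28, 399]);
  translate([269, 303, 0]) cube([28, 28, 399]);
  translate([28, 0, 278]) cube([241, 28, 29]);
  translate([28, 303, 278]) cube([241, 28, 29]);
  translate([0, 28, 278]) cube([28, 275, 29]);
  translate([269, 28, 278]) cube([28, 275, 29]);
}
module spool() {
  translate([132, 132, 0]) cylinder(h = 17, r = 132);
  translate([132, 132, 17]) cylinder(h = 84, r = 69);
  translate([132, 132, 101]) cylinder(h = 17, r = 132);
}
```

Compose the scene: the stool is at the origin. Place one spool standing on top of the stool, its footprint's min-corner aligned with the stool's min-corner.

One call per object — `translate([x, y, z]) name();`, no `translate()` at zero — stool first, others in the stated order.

stool();
translate([0, 0, 422]) spool();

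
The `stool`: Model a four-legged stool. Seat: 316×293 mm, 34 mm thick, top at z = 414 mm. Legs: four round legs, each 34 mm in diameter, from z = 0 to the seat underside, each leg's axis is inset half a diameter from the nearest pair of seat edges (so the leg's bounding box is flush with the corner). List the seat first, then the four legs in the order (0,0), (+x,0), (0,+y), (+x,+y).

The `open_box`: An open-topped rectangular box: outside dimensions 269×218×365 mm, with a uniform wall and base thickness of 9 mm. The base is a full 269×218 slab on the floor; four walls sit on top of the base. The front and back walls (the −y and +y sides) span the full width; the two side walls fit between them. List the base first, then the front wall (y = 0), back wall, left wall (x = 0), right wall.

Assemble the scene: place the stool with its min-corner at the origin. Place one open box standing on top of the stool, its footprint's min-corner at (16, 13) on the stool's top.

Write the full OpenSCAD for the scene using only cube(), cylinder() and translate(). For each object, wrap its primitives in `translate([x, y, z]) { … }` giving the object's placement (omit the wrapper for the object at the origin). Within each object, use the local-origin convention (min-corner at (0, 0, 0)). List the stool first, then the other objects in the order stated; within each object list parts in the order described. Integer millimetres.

translate([0, 0, 380]) cube([316, 293, 34]);
translate([17, 17, 0]) cylinder(h = 380, r = 17);
translate([299, 17, 0]) cylinder(h = 380, r = 17);
translate([17, 276, 0]) cylinder(h = 380, r = 17);
translate([299, 276, 0]) cylinder(h = 380, r = 17);
translate([16, 13, 414]) {
  cube([269, 218, 9]);
  translate([0, 0, 9]) cube([269, 9, 356]);
  translate([0, 209, 9]) cube([269, 9, 356]);
  translate([0, 9, 9]) cube([9, 200, 356]);
  translate([260, 9, 9]) cube([9, 200, 356]);
}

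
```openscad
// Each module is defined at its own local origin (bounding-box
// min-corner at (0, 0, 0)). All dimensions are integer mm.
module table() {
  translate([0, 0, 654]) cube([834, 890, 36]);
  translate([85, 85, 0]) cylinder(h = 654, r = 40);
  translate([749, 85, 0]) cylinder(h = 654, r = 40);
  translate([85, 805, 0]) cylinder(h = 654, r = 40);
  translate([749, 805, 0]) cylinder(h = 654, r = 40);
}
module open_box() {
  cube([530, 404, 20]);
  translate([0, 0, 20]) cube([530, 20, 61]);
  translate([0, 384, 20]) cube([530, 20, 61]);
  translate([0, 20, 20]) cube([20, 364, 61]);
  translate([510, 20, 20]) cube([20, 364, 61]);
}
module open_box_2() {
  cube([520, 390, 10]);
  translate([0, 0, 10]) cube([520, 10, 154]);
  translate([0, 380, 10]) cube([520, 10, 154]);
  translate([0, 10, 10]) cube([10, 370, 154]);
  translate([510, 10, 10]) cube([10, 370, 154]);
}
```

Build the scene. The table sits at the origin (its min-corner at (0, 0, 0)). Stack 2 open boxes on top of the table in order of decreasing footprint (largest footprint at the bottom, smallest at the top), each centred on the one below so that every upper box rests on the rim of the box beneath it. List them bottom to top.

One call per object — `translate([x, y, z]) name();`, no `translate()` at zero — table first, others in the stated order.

table();
translate([152, 243, 690]) open_box();
translate([157, 250, 771]) open_box_2();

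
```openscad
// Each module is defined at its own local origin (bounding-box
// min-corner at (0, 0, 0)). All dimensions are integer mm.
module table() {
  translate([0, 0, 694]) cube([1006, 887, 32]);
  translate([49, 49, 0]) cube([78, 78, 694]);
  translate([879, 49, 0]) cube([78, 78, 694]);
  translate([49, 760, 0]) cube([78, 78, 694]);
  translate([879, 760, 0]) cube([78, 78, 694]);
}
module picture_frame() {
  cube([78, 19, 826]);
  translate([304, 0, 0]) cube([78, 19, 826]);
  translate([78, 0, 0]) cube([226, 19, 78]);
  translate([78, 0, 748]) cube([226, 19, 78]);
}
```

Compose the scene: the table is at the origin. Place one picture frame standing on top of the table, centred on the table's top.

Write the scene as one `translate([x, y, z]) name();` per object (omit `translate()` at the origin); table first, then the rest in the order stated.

table();
translate([312, 434, 726]) picture_frame();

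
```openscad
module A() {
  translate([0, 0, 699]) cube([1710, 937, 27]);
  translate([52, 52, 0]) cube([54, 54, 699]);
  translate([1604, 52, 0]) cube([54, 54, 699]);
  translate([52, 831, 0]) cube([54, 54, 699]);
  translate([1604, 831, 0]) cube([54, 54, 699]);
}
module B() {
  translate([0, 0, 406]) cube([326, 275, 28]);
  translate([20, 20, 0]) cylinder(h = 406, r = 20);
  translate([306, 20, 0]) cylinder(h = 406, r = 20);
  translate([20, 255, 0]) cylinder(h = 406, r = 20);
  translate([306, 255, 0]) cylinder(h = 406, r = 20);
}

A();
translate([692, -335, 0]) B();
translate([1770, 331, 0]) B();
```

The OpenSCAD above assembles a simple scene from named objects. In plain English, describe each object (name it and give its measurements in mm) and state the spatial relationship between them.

A is a table with a 1710×937 mm rectangular top, 27 mm thick, top surface at z = 726 mm, supported by four 54×54 mm square legs, each inset 52 mm from the nearest pair of top edges, running from the floor.

B is a simple wooden stool: a rectangular seat 326 mm (x) by 275 mm (y), 28 mm thick, top face at z = 434 mm, on four round legs, each 40 mm in diameter. The legs rest on z = 0, each leg's axis is inset half a diameter from the nearest pair of seat edges (so the leg's bounding box is flush with the corner).

Two stools sit around the table at the −y, +x sides.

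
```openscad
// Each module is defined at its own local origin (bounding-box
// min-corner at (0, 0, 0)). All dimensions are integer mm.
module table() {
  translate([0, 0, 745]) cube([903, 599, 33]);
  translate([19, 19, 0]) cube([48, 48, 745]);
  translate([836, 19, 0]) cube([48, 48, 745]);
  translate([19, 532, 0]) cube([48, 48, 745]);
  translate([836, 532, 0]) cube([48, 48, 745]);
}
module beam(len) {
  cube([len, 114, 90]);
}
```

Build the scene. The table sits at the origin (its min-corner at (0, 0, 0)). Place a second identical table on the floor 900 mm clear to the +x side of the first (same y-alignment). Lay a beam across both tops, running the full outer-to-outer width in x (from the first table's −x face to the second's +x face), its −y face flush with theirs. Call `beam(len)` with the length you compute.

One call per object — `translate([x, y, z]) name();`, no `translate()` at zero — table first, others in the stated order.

table();
translate([1803, 0, 0]) table();
translate([0, 0, 778]) beam(2706);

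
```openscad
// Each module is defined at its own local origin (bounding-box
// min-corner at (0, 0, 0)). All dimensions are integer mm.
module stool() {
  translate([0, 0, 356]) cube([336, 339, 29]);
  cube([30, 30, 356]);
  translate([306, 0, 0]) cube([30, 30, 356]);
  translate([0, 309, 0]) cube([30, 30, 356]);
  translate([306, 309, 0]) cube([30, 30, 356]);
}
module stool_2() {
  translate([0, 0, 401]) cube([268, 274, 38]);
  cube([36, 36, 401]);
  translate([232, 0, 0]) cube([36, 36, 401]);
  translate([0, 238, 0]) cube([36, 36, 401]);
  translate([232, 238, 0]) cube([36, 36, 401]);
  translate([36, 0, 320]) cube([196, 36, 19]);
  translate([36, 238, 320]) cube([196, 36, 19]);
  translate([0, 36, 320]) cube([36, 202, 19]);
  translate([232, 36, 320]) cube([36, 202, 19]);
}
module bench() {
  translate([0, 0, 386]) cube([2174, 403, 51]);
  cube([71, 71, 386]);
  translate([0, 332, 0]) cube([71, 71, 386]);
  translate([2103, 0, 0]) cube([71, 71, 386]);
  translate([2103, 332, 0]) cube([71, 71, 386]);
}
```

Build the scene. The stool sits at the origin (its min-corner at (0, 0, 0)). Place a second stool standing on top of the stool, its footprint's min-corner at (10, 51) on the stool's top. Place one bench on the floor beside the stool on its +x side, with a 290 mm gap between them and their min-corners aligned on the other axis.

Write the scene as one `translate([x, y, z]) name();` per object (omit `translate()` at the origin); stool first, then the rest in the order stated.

stool();
translate([10, 51, 385]) stool_2();
translate([626, 0, 0]) bench();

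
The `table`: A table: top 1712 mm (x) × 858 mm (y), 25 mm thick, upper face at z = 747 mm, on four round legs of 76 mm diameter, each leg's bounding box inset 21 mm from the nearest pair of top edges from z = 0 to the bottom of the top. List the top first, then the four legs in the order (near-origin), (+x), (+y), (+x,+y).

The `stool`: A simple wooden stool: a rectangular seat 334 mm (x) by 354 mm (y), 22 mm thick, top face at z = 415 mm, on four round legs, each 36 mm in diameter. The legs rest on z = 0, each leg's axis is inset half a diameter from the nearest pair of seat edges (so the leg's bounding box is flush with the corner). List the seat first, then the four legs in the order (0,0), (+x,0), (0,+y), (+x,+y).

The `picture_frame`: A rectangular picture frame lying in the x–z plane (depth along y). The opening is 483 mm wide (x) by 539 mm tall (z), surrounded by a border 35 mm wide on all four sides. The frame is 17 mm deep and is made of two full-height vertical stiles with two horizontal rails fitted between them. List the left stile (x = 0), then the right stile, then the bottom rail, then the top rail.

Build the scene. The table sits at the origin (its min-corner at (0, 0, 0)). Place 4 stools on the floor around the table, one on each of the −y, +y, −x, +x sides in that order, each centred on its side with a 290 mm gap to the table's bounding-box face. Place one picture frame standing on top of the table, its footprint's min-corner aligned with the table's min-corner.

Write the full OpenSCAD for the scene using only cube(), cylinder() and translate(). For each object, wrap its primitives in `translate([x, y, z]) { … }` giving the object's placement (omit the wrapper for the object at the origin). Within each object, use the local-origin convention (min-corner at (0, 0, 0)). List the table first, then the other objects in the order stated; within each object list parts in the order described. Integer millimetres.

translate([0, 0, 722]) cube([1712, 858, 25]);
translate([59, 59, 0]) cylinder(h = 722, r = 38);
translate([1653, 59, 0]) cylinder(h = 722, r = 38);
translate([59, 799, 0]) cylinder(h = 722, r = 38);
translate([1653, 799, 0]) cylinder(h = 722, r = 38);
translate([689, -644, 0]) {
  translate([0, 0, 393]) cube([334, 354, 22]);
  translate([18, 18, 0]) cylinder(h = 393, r = 18);
  translate([316, 18, 0]) cylinder(h = 393, r = 18);
  translate([18, 336, 0]) cylinder(h = 393, r = 18);
  translate([316, 336, 0]) cylinder(h = 393, r = 18);
}
translate([689, 1148, 0]) {
  translate([0, 0, 393]) cube([334, 354, 22]);
  translate([18, 18, 0]) cylinder(h = 393, r = 18);
  translate([316, 18, 0]) cylinder(h = 393, r = 18);
  translate([18, 336, 0]) cylinder(h = 393, r = 18);
  translate([316, 336, 0]) cylinder(h = 393, r = 18);
}
translate([-624, 252, 0]) {
  translate([0, 0, 393]) cube([334, 354, 22]);
  translate([18, 18, 0]) cylinder(h = 393, r = 18);
  translate([316, 18, 0]) cylinder(h = 393, r = 18);
  translate([18, 336, 0]) cylinder(h = 393, r = 18);
  translate([316, 336, 0]) cylinder(h = 393, r = 18);
}
translate([2002, 252, 0]) {
  translate([0, 0, 393]) cube([334, 354, 22]);
  translate([18, 18, 0]) cylinder(h = 393, r = 18);
  translate([316, 18, 0]) cylinder(h = 393, r = 18);
  translate([18, 336, 0]) cylinder(h = 393, r = 18);
  translate([316, 336, 0]) cylinder(h = 393, r = 18);
}
translate([0, 0, 747]) {
  cube([35, 17, 609]);
  translate([518, 0, 0]) cube([35, 17, 609]);
  translate([35, 0, 0]) cube([483, 17, 35]);
  translate([35, 0, 574]) cube([483, 17, 35]);
}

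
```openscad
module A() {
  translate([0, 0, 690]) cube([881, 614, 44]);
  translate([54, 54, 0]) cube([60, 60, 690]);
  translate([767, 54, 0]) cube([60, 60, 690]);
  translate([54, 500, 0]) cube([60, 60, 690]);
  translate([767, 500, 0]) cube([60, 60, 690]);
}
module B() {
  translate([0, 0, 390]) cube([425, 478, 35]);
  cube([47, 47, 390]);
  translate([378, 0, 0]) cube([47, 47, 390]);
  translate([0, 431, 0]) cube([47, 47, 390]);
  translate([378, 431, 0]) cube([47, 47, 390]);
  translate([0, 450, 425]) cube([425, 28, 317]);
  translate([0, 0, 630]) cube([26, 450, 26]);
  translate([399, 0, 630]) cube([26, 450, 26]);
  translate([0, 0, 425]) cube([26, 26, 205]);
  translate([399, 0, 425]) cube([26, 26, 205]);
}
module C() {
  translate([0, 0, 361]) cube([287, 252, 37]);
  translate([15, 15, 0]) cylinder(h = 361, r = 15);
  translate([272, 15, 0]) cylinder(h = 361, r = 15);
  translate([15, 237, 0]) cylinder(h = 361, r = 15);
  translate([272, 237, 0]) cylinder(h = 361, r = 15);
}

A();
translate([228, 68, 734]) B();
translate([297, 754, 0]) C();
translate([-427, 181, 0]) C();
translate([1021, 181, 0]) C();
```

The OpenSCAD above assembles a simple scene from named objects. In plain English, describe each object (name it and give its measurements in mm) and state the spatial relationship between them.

A is a table with a 881×614 mm rectangular top, 44 mm thick, top surface at z = 734 mm, supported by four 60×60 mm square legs, each inset 54 mm from the nearest pair of top edges, running from the floor.

B is a chair: 425×478 mm seat, 35 mm thick, top at z = 425 mm, on four 47 mm square corner legs flush with the seat edges. A 28 mm thick backrest slab spans the full seat width, extending 317 mm above the seat top, its back face flush with the seat's +y edge. Two armrests of 26×26 mm section run along each side from the seat's front edge to the front of the backrest, top faces 231 mm above the seat top and outer faces flush with the seat's x-edges; a 26×26 mm post under the front of each armrest stands on the seat at the front corner.

C is a four-legged stool. The seat is 287×252 mm, 37 mm thick, top at z = 398 mm. It stands on four round legs, each 30 mm in diameter, from z = 0 to the seat underside, each leg's axis is inset half a diameter from the nearest pair of seat edges (so the leg's bounding box is flush with the corner).

The chair is on top of the table, centred. Three stools sit around the table at the +y, −x, +x sides.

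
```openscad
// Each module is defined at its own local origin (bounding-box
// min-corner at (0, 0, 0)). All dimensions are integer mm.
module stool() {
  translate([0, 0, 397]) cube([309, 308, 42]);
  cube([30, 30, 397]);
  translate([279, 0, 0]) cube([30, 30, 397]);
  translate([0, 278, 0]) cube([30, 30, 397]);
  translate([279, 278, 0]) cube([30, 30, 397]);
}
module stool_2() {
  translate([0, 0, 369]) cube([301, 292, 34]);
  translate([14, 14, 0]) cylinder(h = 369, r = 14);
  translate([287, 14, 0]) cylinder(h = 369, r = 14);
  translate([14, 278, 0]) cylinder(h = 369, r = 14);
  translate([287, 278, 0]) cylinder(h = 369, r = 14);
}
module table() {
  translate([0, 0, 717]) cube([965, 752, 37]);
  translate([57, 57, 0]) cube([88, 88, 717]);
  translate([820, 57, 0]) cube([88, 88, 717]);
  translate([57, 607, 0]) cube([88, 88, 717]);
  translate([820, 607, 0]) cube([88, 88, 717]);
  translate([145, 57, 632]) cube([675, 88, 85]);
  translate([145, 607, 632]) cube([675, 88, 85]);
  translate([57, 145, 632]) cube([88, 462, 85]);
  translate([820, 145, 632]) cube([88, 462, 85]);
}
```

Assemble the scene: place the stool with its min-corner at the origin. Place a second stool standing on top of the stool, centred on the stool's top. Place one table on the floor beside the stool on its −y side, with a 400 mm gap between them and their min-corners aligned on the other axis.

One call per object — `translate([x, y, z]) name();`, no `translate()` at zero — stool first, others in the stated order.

stool();
translate([4, 8, 439]) stool_2();
translate([0, -1152, 0]) table();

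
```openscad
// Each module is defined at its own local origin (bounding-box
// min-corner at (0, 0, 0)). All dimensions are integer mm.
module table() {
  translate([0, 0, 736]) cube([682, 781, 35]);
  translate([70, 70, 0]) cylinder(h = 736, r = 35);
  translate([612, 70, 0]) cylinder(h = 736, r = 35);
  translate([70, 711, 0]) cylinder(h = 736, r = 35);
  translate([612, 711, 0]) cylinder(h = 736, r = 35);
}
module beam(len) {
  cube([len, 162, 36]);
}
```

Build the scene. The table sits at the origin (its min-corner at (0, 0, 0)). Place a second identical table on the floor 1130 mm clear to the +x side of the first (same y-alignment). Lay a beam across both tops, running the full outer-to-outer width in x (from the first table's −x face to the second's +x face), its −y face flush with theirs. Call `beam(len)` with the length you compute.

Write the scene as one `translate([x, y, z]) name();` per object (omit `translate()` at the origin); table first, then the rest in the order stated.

table();
translate([1812, 0, 0]) table();
translate([0, 0, 771]) beam(2494);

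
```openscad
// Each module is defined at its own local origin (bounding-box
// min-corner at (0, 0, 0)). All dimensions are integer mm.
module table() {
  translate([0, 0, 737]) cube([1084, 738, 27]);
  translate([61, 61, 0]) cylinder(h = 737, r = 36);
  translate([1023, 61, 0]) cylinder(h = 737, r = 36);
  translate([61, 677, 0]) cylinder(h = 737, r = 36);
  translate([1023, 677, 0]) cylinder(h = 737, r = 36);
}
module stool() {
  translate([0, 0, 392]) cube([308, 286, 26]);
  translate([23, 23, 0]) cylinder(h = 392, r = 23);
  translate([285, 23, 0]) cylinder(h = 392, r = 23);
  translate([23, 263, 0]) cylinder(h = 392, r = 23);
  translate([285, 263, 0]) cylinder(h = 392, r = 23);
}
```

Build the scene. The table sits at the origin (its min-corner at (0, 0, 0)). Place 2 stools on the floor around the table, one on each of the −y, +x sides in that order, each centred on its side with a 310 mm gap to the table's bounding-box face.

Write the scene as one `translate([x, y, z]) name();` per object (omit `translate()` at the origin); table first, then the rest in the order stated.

table();
translate([388, -596, 0]) stool();
translate([1394, 226, 0]) stool();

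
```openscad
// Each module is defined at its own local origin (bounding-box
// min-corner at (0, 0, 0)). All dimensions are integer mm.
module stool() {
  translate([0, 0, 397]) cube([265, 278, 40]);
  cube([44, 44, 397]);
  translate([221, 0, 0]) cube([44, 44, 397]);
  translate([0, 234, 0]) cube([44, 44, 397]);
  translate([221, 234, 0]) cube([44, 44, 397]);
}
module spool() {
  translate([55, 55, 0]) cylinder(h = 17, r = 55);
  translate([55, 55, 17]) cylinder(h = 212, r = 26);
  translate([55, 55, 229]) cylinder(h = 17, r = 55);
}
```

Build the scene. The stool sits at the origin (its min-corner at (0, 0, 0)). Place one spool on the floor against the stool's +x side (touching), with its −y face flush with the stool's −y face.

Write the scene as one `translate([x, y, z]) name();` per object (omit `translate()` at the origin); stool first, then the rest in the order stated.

stool();
translate([265, 0, 0]) spool();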